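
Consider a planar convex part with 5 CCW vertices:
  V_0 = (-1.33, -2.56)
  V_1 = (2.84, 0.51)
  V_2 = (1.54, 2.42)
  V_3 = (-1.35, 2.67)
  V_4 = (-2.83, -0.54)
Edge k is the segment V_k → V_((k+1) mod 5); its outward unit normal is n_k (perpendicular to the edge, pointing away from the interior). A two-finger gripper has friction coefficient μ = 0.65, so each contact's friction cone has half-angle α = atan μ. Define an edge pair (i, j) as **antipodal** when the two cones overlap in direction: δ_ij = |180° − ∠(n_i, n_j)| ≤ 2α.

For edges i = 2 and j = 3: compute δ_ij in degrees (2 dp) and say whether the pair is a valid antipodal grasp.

δ = 109.81°, invalid

α = atan 0.65 = 33.02°;  2α = 66.05°
edge 2: e_2 = (-2.89, +0.25);  n_2 = (+0.0862, +0.9963)
edge 3: e_3 = (-1.48, -3.21);  n_3 = (-0.9081, +0.4187)
∠(n_2, n_3) = 70.19°
δ = |180° − 70.19°| = 109.81°
109.81° > 2α = 66.05°  →  invalid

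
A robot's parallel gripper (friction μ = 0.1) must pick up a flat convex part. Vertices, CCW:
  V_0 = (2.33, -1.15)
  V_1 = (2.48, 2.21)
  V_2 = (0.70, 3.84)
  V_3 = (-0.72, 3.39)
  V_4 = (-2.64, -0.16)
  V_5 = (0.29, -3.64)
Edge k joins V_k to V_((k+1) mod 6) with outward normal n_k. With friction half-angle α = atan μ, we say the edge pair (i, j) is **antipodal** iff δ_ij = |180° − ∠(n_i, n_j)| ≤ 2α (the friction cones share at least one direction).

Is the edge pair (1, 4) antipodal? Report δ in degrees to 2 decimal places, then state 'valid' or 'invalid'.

δ = 7.42°, valid

α = atan 0.1 = 5.71°;  2α = 11.42°
edge 1: e_1 = (-1.78, +1.63);  n_1 = (+0.6753, +0.7375)
edge 4: e_4 = (+2.93, -3.48);  n_4 = (-0.7650, -0.6441)
∠(n_1, n_4) = 172.58°
δ = |180° − 172.58°| = 7.42°
7.42° ≤ 2α = 11.42°  →  valid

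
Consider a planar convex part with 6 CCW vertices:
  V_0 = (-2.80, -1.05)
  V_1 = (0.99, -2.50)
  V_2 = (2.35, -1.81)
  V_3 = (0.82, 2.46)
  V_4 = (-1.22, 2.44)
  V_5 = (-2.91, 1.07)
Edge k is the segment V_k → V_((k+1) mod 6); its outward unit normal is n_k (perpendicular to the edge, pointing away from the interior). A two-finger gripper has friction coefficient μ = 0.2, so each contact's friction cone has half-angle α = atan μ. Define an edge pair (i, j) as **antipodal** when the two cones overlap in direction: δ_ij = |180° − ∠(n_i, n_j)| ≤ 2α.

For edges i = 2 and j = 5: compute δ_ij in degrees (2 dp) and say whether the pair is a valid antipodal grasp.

α = atan 0.2 = 11.31°;  2α = 22.62°
edge 2: e_2 = (-1.53, +4.27);  n_2 = (+0.9414, +0.3373)
edge 5: e_5 = (+0.11, -2.12);  n_5 = (-0.9987, -0.0518)
∠(n_2, n_5) = 163.26°
δ = |180° − 163.26°| = 16.74°
16.74° ≤ 2α = 22.62°  →  valid

δ = 16.74°, valid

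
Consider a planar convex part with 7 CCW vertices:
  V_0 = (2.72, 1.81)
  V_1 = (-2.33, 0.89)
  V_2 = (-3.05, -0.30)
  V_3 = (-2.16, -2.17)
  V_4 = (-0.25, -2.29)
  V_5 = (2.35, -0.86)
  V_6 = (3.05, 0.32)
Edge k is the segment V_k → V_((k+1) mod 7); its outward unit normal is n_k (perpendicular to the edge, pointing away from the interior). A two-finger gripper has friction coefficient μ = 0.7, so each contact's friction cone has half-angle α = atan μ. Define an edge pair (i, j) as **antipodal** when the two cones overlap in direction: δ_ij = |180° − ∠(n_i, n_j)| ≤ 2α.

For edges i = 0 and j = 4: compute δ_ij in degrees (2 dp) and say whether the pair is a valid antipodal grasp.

α = atan 0.7 = 34.99°;  2α = 69.98°
edge 0: e_0 = (-5.05, -0.92);  n_0 = (-0.1792, +0.9838)
edge 4: e_4 = (+2.60, +1.43);  n_4 = (+0.4819, -0.8762)
∠(n_0, n_4) = 161.51°
δ = |180° − 161.51°| = 18.49°
18.49° ≤ 2α = 69.98°  →  valid

δ = 18.49°, valid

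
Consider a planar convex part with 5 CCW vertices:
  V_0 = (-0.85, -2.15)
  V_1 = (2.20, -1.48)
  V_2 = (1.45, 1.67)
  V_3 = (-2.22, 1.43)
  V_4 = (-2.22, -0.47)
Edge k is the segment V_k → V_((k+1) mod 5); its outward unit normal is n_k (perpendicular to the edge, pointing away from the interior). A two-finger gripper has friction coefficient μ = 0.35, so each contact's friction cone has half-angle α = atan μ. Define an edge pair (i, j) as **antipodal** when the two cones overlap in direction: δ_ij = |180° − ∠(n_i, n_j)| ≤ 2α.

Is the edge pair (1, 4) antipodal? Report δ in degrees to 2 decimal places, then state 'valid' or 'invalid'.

δ = 25.80°, valid

α = atan 0.35 = 19.29°;  2α = 38.58°
edge 1: e_1 = (-0.75, +3.15);  n_1 = (+0.9728, +0.2316)
edge 4: e_4 = (+1.37, -1.68);  n_4 = (-0.7750, -0.6320)
∠(n_1, n_4) = 154.20°
δ = |180° − 154.20°| = 25.80°
25.80° ≤ 2α = 38.58°  →  valid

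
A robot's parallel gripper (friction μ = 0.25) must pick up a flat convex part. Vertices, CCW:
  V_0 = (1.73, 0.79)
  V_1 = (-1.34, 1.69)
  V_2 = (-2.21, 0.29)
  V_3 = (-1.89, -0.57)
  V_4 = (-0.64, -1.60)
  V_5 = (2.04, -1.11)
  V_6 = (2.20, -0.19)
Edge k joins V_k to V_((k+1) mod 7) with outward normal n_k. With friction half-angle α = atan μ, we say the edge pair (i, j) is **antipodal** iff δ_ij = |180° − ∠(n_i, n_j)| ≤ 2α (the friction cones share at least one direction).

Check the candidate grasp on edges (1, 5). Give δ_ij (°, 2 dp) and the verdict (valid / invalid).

α = atan 0.25 = 14.04°;  2α = 28.07°
edge 1: e_1 = (-0.87, -1.40);  n_1 = (-0.8494, +0.5278)
edge 5: e_5 = (+0.16, +0.92);  n_5 = (+0.9852, -0.1713)
∠(n_1, n_5) = 158.01°
δ = |180° − 158.01°| = 21.99°
21.99° ≤ 2α = 28.07°  →  valid

δ = 21.99°, valid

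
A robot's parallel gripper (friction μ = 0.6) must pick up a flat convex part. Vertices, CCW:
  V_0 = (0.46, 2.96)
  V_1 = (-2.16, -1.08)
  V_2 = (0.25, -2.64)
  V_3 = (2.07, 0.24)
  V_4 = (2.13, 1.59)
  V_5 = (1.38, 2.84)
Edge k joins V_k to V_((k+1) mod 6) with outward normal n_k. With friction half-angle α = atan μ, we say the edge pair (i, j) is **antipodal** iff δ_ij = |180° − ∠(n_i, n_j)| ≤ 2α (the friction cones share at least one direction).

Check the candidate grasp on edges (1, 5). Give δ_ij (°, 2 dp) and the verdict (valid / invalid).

α = atan 0.6 = 30.96°;  2α = 61.93°
edge 1: e_1 = (+2.41, -1.56);  n_1 = (-0.5434, -0.8395)
edge 5: e_5 = (-0.92, +0.12);  n_5 = (+0.1293, +0.9916)
∠(n_1, n_5) = 154.52°
δ = |180° − 154.52°| = 25.48°
25.48° ≤ 2α = 61.93°  →  valid

δ = 25.48°, valid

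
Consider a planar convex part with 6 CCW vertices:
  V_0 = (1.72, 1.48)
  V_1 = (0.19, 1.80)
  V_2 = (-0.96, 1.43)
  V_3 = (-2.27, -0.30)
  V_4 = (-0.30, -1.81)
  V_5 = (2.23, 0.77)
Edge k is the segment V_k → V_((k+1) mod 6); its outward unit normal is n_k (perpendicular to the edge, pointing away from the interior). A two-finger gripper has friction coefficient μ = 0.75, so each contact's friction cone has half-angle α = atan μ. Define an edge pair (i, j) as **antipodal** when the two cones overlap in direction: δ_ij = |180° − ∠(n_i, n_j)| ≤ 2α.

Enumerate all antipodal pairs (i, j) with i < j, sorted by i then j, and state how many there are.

count = 7; pairs: (0,3), (0,4), (1,3), (1,4), (2,4), (2,5), (3,5)

α = atan 0.75 = 36.87°;  2α = 73.74°
n_0 = (+0.2047, +0.9788)
n_1 = (-0.3063, +0.9519)
n_2 = (-0.7972, +0.6037)
n_3 = (-0.6083, -0.7937)
n_4 = (+0.7140, -0.7002)
n_5 = (+0.8122, +0.5834)
  (0,1): δ = 150.35°  ·
  (0,2): δ = 115.32°  ·
  (0,3): δ = 25.66°  ✓
  (0,4): δ = 57.37°  ✓
  (0,5): δ = 137.50°  ·
  (1,2): δ = 144.97°  ·
  (1,3): δ = 55.31°  ✓
  (1,4): δ = 27.73°  ✓
  (1,5): δ = 107.86°  ·
  (2,3): δ = 90.34°  ·
  (2,4): δ = 7.31°  ✓
  (2,5): δ = 72.82°  ✓
  (3,4): δ = 96.97°  ·
  (3,5): δ = 16.84°  ✓
  (4,5): δ = 99.87°  ·
antipodal pairs: 7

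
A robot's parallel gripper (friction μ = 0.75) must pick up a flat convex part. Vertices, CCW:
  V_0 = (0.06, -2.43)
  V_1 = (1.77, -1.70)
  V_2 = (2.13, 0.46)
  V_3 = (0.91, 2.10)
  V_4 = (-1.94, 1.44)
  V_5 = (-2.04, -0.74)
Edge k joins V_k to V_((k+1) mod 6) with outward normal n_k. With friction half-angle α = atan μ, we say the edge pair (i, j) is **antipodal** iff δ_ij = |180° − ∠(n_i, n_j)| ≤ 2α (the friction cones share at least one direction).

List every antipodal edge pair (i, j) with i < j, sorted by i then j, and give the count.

count = 8; pairs: (0,3), (0,4), (1,3), (1,4), (1,5), (2,4), (2,5), (3,5)

α = atan 0.75 = 36.87°;  2α = 73.74°
n_0 = (+0.3926, -0.9197)
n_1 = (+0.9864, -0.1644)
n_2 = (+0.8023, +0.5969)
n_3 = (-0.2256, +0.9742)
n_4 = (-0.9989, +0.0458)
n_5 = (-0.6270, -0.7791)
  (0,1): δ = 122.58°  ·
  (0,2): δ = 76.47°  ·
  (0,3): δ = 10.08°  ✓
  (0,4): δ = 64.26°  ✓
  (0,5): δ = 118.06°  ·
  (1,2): δ = 133.89°  ·
  (1,3): δ = 67.50°  ✓
  (1,4): δ = 6.84°  ✓
  (1,5): δ = 60.64°  ✓
  (2,3): δ = 113.61°  ·
  (2,4): δ = 39.27°  ✓
  (2,5): δ = 14.53°  ✓
  (3,4): δ = 105.67°  ·
  (3,5): δ = 51.86°  ✓
  (4,5): δ = 126.20°  ·
antipodal pairs: 8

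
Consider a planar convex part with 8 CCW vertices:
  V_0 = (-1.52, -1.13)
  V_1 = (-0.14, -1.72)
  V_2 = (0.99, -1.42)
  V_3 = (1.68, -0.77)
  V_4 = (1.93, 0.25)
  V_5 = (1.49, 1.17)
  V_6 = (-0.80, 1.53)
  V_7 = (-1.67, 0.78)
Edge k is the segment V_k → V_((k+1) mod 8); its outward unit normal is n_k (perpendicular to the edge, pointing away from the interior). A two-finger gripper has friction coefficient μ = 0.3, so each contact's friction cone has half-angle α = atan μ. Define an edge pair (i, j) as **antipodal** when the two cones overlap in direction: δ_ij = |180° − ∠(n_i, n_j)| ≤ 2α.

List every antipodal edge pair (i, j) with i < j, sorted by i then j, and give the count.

α = atan 0.3 = 16.70°;  2α = 33.40°
n_0 = (-0.3931, -0.9195)
n_1 = (+0.2566, -0.9665)
n_2 = (+0.6857, -0.7279)
n_3 = (+0.9713, -0.2381)
n_4 = (+0.9021, +0.4315)
n_5 = (+0.1553, +0.9879)
n_6 = (-0.6529, +0.7574)
n_7 = (-0.9969, -0.0783)
  (0,1): δ = 141.98°  ·
  (0,2): δ = 113.56°  ·
  (0,3): δ = 80.62°  ·
  (0,4): δ = 41.29°  ·
  (0,5): δ = 14.21°  ✓
  (0,6): δ = 63.91°  ·
  (0,7): δ = 117.64°  ·
  (1,2): δ = 151.58°  ·
  (1,3): δ = 118.64°  ·
  (1,4): δ = 79.31°  ·
  (1,5): δ = 23.80°  ✓
  (1,6): δ = 25.90°  ✓
  (1,7): δ = 79.62°  ·
  (2,3): δ = 147.06°  ·
  (2,4): δ = 107.73°  ·
  (2,5): δ = 52.22°  ·
  (2,6): δ = 2.53°  ✓
  (2,7): δ = 51.20°  ·
  (3,4): δ = 140.67°  ·
  (3,5): δ = 85.16°  ·
  (3,6): δ = 35.46°  ·
  (3,7): δ = 18.26°  ✓
  (4,5): δ = 124.49°  ·
  (4,6): δ = 74.80°  ·
  (4,7): δ = 21.07°  ✓
  (5,6): δ = 130.30°  ·
  (5,7): δ = 76.58°  ·
  (6,7): δ = 126.27°  ·
antipodal pairs: 6

count = 6; pairs: (0,5), (1,5), (1,6), (2,6), (3,7), (4,7)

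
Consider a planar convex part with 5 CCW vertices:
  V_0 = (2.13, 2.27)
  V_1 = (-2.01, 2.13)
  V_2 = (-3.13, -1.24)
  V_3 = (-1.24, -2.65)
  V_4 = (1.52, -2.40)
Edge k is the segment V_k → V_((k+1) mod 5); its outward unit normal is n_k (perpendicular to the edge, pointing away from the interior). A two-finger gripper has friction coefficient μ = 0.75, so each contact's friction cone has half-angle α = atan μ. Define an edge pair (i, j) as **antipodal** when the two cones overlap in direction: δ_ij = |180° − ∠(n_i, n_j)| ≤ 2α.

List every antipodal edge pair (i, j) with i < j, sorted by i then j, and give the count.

α = atan 0.75 = 36.87°;  2α = 73.74°
n_0 = (-0.0338, +0.9994)
n_1 = (-0.9490, +0.3154)
n_2 = (-0.5980, -0.8015)
n_3 = (+0.0902, -0.9959)
n_4 = (+0.9916, -0.1295)
  (0,1): δ = 110.32°  ·
  (0,2): δ = 38.66°  ✓
  (0,3): δ = 3.24°  ✓
  (0,4): δ = 80.62°  ·
  (1,2): δ = 108.34°  ·
  (1,3): δ = 66.44°  ✓
  (1,4): δ = 10.94°  ✓
  (2,3): δ = 138.10°  ·
  (2,4): δ = 60.72°  ✓
  (3,4): δ = 102.62°  ·
antipodal pairs: 5

count = 5; pairs: (0,2), (0,3), (1,3), (1,4), (2,4)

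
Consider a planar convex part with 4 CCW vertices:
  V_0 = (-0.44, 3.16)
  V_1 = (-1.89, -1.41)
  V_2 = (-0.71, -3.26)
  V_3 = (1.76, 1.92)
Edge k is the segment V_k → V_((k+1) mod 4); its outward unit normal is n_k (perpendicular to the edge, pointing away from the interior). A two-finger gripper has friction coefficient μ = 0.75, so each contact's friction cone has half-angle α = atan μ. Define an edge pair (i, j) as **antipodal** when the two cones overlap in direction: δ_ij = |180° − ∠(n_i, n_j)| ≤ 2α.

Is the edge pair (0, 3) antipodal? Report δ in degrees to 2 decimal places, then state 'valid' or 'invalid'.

δ = 78.20°, invalid

α = atan 0.75 = 36.87°;  2α = 73.74°
edge 0: e_0 = (-1.45, -4.57);  n_0 = (-0.9532, +0.3024)
edge 3: e_3 = (-2.20, +1.24);  n_3 = (+0.4910, +0.8712)
∠(n_0, n_3) = 101.80°
δ = |180° − 101.80°| = 78.20°
78.20° > 2α = 73.74°  →  invalid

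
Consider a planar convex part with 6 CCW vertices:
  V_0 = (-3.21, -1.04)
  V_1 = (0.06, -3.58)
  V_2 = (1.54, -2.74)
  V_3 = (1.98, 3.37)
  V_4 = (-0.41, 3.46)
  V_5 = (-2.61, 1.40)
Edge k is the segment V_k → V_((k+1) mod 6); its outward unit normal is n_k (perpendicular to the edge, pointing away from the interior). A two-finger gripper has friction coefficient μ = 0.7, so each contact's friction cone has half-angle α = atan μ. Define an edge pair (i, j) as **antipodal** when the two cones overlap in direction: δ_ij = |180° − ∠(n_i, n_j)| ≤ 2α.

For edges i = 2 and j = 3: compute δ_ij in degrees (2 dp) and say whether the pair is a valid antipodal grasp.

δ = 88.04°, invalid

α = atan 0.7 = 34.99°;  2α = 69.98°
edge 2: e_2 = (+0.44, +6.11);  n_2 = (+0.9974, -0.0718)
edge 3: e_3 = (-2.39, +0.09);  n_3 = (+0.0376, +0.9993)
∠(n_2, n_3) = 91.96°
δ = |180° − 91.96°| = 88.04°
88.04° > 2α = 69.98°  →  invalid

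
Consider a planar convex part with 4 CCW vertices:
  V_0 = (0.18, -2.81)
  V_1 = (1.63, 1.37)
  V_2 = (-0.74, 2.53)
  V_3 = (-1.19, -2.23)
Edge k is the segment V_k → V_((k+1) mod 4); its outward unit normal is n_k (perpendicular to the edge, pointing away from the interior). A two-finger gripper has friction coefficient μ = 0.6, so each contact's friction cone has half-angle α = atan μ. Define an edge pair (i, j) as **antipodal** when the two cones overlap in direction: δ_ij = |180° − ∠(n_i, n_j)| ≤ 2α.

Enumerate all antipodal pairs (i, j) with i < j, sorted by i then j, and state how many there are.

α = atan 0.6 = 30.96°;  2α = 61.93°
n_0 = (+0.9448, -0.3277)
n_1 = (+0.4396, +0.8982)
n_2 = (-0.9956, +0.0941)
n_3 = (-0.3899, -0.9209)
  (0,1): δ = 96.95°  ·
  (0,2): δ = 13.73°  ✓
  (0,3): δ = 86.19°  ·
  (1,2): δ = 69.32°  ·
  (1,3): δ = 3.13°  ✓
  (2,3): δ = 107.55°  ·
antipodal pairs: 2

count = 2; pairs: (0,2), (1,3)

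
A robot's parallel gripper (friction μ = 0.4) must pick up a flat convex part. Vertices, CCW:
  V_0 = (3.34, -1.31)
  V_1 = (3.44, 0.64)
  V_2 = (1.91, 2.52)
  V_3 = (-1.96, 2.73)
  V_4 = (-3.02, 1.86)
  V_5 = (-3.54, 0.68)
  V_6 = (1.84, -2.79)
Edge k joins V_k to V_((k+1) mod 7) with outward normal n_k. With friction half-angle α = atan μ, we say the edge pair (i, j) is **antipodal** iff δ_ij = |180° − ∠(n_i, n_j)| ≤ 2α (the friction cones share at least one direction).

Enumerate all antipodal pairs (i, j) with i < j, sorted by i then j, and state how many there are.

count = 5; pairs: (0,4), (1,5), (2,5), (3,6), (4,6)

α = atan 0.4 = 21.80°;  2α = 43.60°
n_0 = (+0.9987, -0.0512)
n_1 = (+0.7756, +0.6312)
n_2 = (+0.0542, +0.9985)
n_3 = (-0.6344, +0.7730)
n_4 = (-0.9151, +0.4033)
n_5 = (-0.5420, -0.8404)
n_6 = (+0.7023, -0.7118)
  (0,1): δ = 137.92°  ·
  (0,2): δ = 90.17°  ·
  (0,3): δ = 47.69°  ·
  (0,4): δ = 20.85°  ✓
  (0,5): δ = 60.11°  ·
  (0,6): δ = 137.55°  ·
  (1,2): δ = 132.25°  ·
  (1,3): δ = 89.76°  ·
  (1,4): δ = 62.92°  ·
  (1,5): δ = 18.04°  ✓
  (1,6): δ = 95.48°  ·
  (2,3): δ = 137.52°  ·
  (2,4): δ = 110.68°  ·
  (2,5): δ = 29.72°  ✓
  (2,6): δ = 47.72°  ·
  (3,4): δ = 153.16°  ·
  (3,5): δ = 72.20°  ·
  (3,6): δ = 5.24°  ✓
  (4,5): δ = 99.04°  ·
  (4,6): δ = 21.60°  ✓
  (5,6): δ = 102.56°  ·
antipodal pairs: 5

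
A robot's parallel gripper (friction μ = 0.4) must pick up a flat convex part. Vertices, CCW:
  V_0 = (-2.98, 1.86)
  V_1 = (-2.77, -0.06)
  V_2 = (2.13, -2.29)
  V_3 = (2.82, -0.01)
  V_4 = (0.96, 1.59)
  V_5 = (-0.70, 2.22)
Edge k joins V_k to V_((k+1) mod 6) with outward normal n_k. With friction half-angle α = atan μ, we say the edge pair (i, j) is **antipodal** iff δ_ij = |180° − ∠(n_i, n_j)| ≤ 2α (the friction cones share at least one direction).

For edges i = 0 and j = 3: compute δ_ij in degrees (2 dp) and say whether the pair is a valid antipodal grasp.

α = atan 0.4 = 21.80°;  2α = 43.60°
edge 0: e_0 = (+0.21, -1.92);  n_0 = (-0.9941, -0.1087)
edge 3: e_3 = (-1.86, +1.60);  n_3 = (+0.6521, +0.7581)
∠(n_0, n_3) = 136.94°
δ = |180° − 136.94°| = 43.06°
43.06° ≤ 2α = 43.60°  →  valid

δ = 43.06°, valid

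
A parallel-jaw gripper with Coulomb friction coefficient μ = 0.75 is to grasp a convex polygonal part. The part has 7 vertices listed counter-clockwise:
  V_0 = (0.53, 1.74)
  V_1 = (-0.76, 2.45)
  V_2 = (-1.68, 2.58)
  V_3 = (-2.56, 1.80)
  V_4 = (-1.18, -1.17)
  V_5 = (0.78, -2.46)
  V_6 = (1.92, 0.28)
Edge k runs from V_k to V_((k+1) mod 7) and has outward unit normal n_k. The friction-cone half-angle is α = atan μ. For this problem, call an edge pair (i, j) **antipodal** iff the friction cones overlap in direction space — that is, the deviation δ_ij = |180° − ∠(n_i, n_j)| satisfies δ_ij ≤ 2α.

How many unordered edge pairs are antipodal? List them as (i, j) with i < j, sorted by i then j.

α = atan 0.75 = 36.87°;  2α = 73.74°
n_0 = (+0.4822, +0.8761)
n_1 = (+0.1399, +0.9902)
n_2 = (-0.6633, +0.7483)
n_3 = (-0.9069, -0.4214)
n_4 = (-0.5498, -0.8353)
n_5 = (+0.9233, -0.3841)
n_6 = (+0.7243, +0.6895)
  (0,1): δ = 159.22°  ·
  (0,2): δ = 109.62°  ·
  (0,3): δ = 36.25°  ✓
  (0,4): δ = 4.52°  ✓
  (0,5): δ = 96.24°  ·
  (0,6): δ = 162.42°  ·
  (1,2): δ = 130.40°  ·
  (1,3): δ = 57.04°  ✓
  (1,4): δ = 25.31°  ✓
  (1,5): δ = 75.45°  ·
  (1,6): δ = 141.64°  ·
  (2,3): δ = 106.63°  ·
  (2,4): δ = 74.90°  ·
  (2,5): δ = 25.86°  ✓
  (2,6): δ = 92.04°  ·
  (3,4): δ = 148.27°  ·
  (3,5): δ = 47.51°  ✓
  (3,6): δ = 18.67°  ✓
  (4,5): δ = 79.24°  ·
  (4,6): δ = 13.06°  ✓
  (5,6): δ = 113.82°  ·
antipodal pairs: 8

count = 8; pairs: (0,3), (0,4), (1,3), (1,4), (2,5), (3,5), (3,6), (4,6)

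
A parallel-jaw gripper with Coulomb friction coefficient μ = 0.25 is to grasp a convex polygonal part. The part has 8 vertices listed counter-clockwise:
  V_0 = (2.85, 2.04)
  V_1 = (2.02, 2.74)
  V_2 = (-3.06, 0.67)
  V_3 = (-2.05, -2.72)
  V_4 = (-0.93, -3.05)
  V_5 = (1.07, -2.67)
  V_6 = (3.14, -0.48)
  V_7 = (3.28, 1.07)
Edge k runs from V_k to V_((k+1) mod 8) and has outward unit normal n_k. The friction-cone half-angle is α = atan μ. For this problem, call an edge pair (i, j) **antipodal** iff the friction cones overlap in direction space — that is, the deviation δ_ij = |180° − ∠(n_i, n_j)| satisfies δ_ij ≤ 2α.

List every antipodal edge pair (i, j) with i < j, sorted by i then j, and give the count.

count = 5; pairs: (0,3), (1,4), (1,5), (2,6), (2,7)

α = atan 0.25 = 14.04°;  2α = 28.07°
n_0 = (+0.6447, +0.7644)
n_1 = (-0.3774, +0.9261)
n_2 = (-0.9584, -0.2855)
n_3 = (-0.2826, -0.9592)
n_4 = (+0.1867, -0.9824)
n_5 = (+0.7267, -0.6869)
n_6 = (+0.9959, -0.0900)
n_7 = (+0.9142, +0.4053)
  (0,1): δ = 117.69°  ·
  (0,2): δ = 33.27°  ·
  (0,3): δ = 23.73°  ✓
  (0,4): δ = 50.90°  ·
  (0,5): δ = 86.76°  ·
  (0,6): δ = 124.98°  ·
  (0,7): δ = 154.05°  ·
  (1,2): δ = 95.58°  ·
  (1,3): δ = 38.59°  ·
  (1,4): δ = 11.41°  ✓
  (1,5): δ = 24.44°  ✓
  (1,6): δ = 62.67°  ·
  (1,7): δ = 91.74°  ·
  (2,3): δ = 123.01°  ·
  (2,4): δ = 95.83°  ·
  (2,5): δ = 59.98°  ·
  (2,6): δ = 21.75°  ✓
  (2,7): δ = 7.32°  ✓
  (3,4): δ = 152.82°  ·
  (3,5): δ = 116.97°  ·
  (3,6): δ = 78.74°  ·
  (3,7): δ = 49.68°  ·
  (4,5): δ = 144.14°  ·
  (4,6): δ = 105.92°  ·
  (4,7): δ = 76.85°  ·
  (5,6): δ = 141.77°  ·
  (5,7): δ = 112.71°  ·
  (6,7): δ = 150.93°  ·
antipodal pairs: 5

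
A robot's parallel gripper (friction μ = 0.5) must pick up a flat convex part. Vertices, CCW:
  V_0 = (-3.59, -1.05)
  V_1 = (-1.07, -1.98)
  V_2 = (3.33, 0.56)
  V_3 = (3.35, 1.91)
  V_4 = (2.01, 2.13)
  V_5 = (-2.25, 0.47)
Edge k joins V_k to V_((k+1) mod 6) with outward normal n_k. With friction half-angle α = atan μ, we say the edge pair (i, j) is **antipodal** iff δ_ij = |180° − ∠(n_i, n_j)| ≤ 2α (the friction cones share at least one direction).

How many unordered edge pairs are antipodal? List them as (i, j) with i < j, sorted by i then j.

α = atan 0.5 = 26.57°;  2α = 53.13°
n_0 = (-0.3462, -0.9382)
n_1 = (+0.4999, -0.8661)
n_2 = (+0.9999, -0.0148)
n_3 = (+0.1620, +0.9868)
n_4 = (-0.3631, +0.9318)
n_5 = (-0.7501, +0.6613)
  (0,1): δ = 129.75°  ·
  (0,2): δ = 70.59°  ·
  (0,3): δ = 10.93°  ✓
  (0,4): δ = 41.55°  ✓
  (0,5): δ = 68.86°  ·
  (1,2): δ = 120.85°  ·
  (1,3): δ = 39.32°  ✓
  (1,4): δ = 8.71°  ✓
  (1,5): δ = 18.60°  ✓
  (2,3): δ = 98.47°  ·
  (2,4): δ = 67.86°  ·
  (2,5): δ = 40.55°  ✓
  (3,4): δ = 149.39°  ·
  (3,5): δ = 122.08°  ·
  (4,5): δ = 152.69°  ·
antipodal pairs: 6

count = 6; pairs: (0,3), (0,4), (1,3), (1,4), (1,5), (2,5)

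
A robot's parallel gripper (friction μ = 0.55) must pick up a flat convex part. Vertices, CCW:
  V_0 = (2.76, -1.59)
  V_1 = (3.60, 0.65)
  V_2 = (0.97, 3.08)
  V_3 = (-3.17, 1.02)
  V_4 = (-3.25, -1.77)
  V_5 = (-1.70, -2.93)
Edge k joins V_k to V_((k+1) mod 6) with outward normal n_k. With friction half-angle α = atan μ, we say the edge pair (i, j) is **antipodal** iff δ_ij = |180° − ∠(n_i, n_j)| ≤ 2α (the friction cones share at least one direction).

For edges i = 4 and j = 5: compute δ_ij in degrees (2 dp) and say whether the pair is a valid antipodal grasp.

δ = 126.47°, invalid

α = atan 0.55 = 28.81°;  2α = 57.62°
edge 4: e_4 = (+1.55, -1.16);  n_4 = (-0.5992, -0.8006)
edge 5: e_5 = (+4.46, +1.34);  n_5 = (+0.2877, -0.9577)
∠(n_4, n_5) = 53.53°
δ = |180° − 53.53°| = 126.47°
126.47° > 2α = 57.62°  →  invalid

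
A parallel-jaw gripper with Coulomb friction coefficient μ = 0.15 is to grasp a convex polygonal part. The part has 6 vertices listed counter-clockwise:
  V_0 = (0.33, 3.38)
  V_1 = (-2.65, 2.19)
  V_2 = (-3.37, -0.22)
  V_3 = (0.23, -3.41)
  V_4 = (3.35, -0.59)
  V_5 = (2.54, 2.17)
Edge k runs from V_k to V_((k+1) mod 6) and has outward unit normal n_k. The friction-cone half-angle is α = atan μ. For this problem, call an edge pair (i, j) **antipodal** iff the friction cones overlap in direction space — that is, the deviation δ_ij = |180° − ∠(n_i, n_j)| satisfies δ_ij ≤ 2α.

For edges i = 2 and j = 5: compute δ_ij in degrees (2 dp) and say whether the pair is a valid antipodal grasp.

α = atan 0.15 = 8.53°;  2α = 17.06°
edge 2: e_2 = (+3.60, -3.19);  n_2 = (-0.6632, -0.7484)
edge 5: e_5 = (-2.21, +1.21);  n_5 = (+0.4802, +0.8771)
∠(n_2, n_5) = 167.16°
δ = |180° − 167.16°| = 12.84°
12.84° ≤ 2α = 17.06°  →  valid

δ = 12.84°, valid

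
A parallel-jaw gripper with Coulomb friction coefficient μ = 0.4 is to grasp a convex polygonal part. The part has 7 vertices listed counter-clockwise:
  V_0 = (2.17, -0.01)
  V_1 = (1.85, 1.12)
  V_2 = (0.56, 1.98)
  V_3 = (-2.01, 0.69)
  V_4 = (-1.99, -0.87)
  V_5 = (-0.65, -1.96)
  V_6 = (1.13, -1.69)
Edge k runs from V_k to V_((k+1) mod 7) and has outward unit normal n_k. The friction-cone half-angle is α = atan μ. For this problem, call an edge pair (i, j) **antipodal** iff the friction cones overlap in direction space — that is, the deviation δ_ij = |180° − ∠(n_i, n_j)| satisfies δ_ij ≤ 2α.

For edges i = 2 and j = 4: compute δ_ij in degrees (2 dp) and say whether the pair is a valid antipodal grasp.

δ = 65.78°, invalid

α = atan 0.4 = 21.80°;  2α = 43.60°
edge 2: e_2 = (-2.57, -1.29);  n_2 = (-0.4486, +0.8937)
edge 4: e_4 = (+1.34, -1.09);  n_4 = (-0.6310, -0.7758)
∠(n_2, n_4) = 114.22°
δ = |180° − 114.22°| = 65.78°
65.78° > 2α = 43.60°  →  invalid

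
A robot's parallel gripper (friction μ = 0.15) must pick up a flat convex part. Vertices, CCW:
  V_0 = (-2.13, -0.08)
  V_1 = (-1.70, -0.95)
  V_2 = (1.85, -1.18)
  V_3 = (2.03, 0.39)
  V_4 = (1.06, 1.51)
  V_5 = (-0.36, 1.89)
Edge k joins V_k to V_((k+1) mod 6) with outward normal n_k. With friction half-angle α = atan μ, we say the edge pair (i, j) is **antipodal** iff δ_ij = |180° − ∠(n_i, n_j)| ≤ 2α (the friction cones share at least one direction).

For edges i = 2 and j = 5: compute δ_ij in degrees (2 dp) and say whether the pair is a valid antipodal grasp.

α = atan 0.15 = 8.53°;  2α = 17.06°
edge 2: e_2 = (+0.18, +1.57);  n_2 = (+0.9935, -0.1139)
edge 5: e_5 = (-1.77, -1.97);  n_5 = (-0.7439, +0.6683)
∠(n_2, n_5) = 144.60°
δ = |180° − 144.60°| = 35.40°
35.40° > 2α = 17.06°  →  invalid

δ = 35.40°, invalid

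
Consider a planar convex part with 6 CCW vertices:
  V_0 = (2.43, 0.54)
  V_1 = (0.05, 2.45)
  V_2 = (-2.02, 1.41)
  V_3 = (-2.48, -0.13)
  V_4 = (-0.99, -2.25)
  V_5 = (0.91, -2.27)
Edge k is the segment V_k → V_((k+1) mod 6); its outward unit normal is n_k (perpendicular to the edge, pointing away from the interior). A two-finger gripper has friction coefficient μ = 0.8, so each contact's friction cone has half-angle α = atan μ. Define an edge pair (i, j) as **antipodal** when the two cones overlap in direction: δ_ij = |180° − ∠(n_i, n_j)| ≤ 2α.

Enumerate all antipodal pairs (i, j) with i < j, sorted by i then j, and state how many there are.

count = 8; pairs: (0,2), (0,3), (0,4), (1,4), (1,5), (2,4), (2,5), (3,5)

α = atan 0.8 = 38.66°;  2α = 77.32°
n_0 = (+0.6259, +0.7799)
n_1 = (-0.4489, +0.8936)
n_2 = (-0.9582, +0.2862)
n_3 = (-0.8181, -0.5750)
n_4 = (-0.0105, -0.9999)
n_5 = (+0.8796, -0.4758)
  (0,1): δ = 114.58°  ·
  (0,2): δ = 67.88°  ✓
  (0,3): δ = 16.15°  ✓
  (0,4): δ = 38.14°  ✓
  (0,5): δ = 100.34°  ·
  (1,2): δ = 133.31°  ·
  (1,3): δ = 81.57°  ·
  (1,4): δ = 27.28°  ✓
  (1,5): δ = 34.91°  ✓
  (2,3): δ = 128.27°  ·
  (2,4): δ = 73.97°  ✓
  (2,5): δ = 11.78°  ✓
  (3,4): δ = 125.70°  ·
  (3,5): δ = 63.51°  ✓
  (4,5): δ = 117.81°  ·
antipodal pairs: 8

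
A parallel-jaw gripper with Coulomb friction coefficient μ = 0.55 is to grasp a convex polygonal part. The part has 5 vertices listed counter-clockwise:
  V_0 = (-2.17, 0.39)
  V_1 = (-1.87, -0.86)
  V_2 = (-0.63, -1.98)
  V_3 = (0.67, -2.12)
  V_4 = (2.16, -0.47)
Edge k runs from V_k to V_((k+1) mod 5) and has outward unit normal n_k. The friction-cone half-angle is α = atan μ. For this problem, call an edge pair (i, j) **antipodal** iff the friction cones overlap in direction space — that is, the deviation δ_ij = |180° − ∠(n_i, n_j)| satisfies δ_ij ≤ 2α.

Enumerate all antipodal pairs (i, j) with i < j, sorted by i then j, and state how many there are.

count = 3; pairs: (0,3), (1,4), (2,4)

α = atan 0.55 = 28.81°;  2α = 57.62°
n_0 = (-0.9724, -0.2334)
n_1 = (-0.6703, -0.7421)
n_2 = (-0.1071, -0.9943)
n_3 = (+0.7422, -0.6702)
n_4 = (+0.1948, +0.9808)
  (0,1): δ = 145.58°  ·
  (0,2): δ = 109.64°  ·
  (0,3): δ = 55.58°  ✓
  (0,4): δ = 65.27°  ·
  (1,2): δ = 144.06°  ·
  (1,3): δ = 89.99°  ·
  (1,4): δ = 30.86°  ✓
  (2,3): δ = 125.94°  ·
  (2,4): δ = 5.09°  ✓
  (3,4): δ = 59.15°  ·
antipodal pairs: 3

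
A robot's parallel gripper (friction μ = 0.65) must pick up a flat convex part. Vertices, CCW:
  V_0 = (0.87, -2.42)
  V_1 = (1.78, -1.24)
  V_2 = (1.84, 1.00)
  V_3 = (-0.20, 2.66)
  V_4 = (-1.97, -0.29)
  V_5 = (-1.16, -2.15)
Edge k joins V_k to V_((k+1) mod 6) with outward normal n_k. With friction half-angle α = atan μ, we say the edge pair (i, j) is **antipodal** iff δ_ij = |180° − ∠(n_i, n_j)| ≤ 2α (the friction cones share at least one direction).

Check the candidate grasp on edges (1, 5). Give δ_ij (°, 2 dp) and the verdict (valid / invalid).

α = atan 0.65 = 33.02°;  2α = 66.05°
edge 1: e_1 = (+0.06, +2.24);  n_1 = (+0.9996, -0.0268)
edge 5: e_5 = (+2.03, -0.27);  n_5 = (-0.1318, -0.9913)
∠(n_1, n_5) = 96.04°
δ = |180° − 96.04°| = 83.96°
83.96° > 2α = 66.05°  →  invalid

δ = 83.96°, invalid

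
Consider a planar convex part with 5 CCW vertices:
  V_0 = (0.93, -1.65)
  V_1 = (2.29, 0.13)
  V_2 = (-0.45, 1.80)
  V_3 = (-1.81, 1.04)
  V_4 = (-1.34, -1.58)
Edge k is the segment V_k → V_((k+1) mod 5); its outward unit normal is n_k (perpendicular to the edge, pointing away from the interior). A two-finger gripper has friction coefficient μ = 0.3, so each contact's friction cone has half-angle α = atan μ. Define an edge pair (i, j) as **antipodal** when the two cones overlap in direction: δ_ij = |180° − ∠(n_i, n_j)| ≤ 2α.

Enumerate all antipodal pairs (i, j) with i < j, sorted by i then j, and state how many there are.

count = 3; pairs: (0,2), (1,4), (2,4)

α = atan 0.3 = 16.70°;  2α = 33.40°
n_0 = (+0.7946, -0.6071)
n_1 = (+0.5204, +0.8539)
n_2 = (-0.4878, +0.8729)
n_3 = (-0.9843, -0.1766)
n_4 = (-0.0308, -0.9995)
  (0,1): δ = 83.98°  ·
  (0,2): δ = 23.42°  ✓
  (0,3): δ = 47.55°  ·
  (0,4): δ = 125.62°  ·
  (1,2): δ = 119.44°  ·
  (1,3): δ = 48.47°  ·
  (1,4): δ = 29.60°  ✓
  (2,3): δ = 109.03°  ·
  (2,4): δ = 30.96°  ✓
  (3,4): δ = 101.94°  ·
antipodal pairs: 3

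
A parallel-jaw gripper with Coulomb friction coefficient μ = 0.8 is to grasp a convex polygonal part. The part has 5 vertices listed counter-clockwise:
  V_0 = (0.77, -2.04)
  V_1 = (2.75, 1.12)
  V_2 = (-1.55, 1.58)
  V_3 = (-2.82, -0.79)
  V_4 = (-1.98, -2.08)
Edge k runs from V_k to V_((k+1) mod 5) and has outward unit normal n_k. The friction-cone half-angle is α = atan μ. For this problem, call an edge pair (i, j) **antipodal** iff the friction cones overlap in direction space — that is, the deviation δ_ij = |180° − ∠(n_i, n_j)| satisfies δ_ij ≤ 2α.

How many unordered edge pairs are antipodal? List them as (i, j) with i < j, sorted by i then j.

count = 6; pairs: (0,1), (0,2), (0,3), (1,3), (1,4), (2,4)

α = atan 0.8 = 38.66°;  2α = 77.32°
n_0 = (+0.8474, -0.5310)
n_1 = (+0.1064, +0.9943)
n_2 = (-0.8814, +0.4723)
n_3 = (-0.8380, -0.5457)
n_4 = (+0.0145, -0.9999)
  (0,1): δ = 64.04°  ✓
  (0,2): δ = 3.89°  ✓
  (0,3): δ = 65.14°  ✓
  (0,4): δ = 122.90°  ·
  (1,2): δ = 112.08°  ·
  (1,3): δ = 50.82°  ✓
  (1,4): δ = 6.94°  ✓
  (2,3): δ = 118.74°  ·
  (2,4): δ = 60.98°  ✓
  (3,4): δ = 122.24°  ·
antipodal pairs: 6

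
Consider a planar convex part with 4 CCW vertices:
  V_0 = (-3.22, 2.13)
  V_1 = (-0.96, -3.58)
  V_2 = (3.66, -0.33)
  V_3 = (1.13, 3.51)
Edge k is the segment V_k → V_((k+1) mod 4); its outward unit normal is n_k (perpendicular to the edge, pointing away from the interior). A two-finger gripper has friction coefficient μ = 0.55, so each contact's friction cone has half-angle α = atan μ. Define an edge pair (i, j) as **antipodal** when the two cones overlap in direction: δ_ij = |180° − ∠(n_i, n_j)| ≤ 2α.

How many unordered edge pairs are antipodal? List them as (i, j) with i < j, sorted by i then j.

α = atan 0.55 = 28.81°;  2α = 57.62°
n_0 = (-0.9298, -0.3680)
n_1 = (+0.5754, -0.8179)
n_2 = (+0.8350, +0.5502)
n_3 = (-0.3024, +0.9532)
  (0,1): δ = 76.47°  ·
  (0,2): δ = 11.79°  ✓
  (0,3): δ = 86.01°  ·
  (1,2): δ = 91.75°  ·
  (1,3): δ = 17.52°  ✓
  (2,3): δ = 105.78°  ·
antipodal pairs: 2

count = 2; pairs: (0,2), (1,3)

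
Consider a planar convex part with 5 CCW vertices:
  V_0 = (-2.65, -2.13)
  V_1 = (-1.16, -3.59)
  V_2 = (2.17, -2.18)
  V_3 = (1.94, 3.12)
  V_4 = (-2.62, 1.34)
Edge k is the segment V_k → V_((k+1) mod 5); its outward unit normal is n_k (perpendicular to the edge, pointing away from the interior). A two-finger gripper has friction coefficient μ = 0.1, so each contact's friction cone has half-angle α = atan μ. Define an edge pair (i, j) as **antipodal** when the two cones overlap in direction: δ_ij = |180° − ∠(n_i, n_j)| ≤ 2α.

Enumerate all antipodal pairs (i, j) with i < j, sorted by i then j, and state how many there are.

count = 2; pairs: (1,3), (2,4)

α = atan 0.1 = 5.71°;  2α = 11.42°
n_0 = (-0.6999, -0.7143)
n_1 = (+0.3899, -0.9209)
n_2 = (+0.9991, +0.0434)
n_3 = (-0.3636, +0.9315)
n_4 = (-1.0000, +0.0086)
  (0,1): δ = 112.63°  ·
  (0,2): δ = 43.10°  ·
  (0,3): δ = 65.74°  ·
  (0,4): δ = 133.92°  ·
  (1,2): δ = 110.46°  ·
  (1,3): δ = 1.63°  ✓
  (1,4): δ = 66.56°  ·
  (2,3): δ = 71.16°  ·
  (2,4): δ = 2.98°  ✓
  (3,4): δ = 111.82°  ·
antipodal pairs: 2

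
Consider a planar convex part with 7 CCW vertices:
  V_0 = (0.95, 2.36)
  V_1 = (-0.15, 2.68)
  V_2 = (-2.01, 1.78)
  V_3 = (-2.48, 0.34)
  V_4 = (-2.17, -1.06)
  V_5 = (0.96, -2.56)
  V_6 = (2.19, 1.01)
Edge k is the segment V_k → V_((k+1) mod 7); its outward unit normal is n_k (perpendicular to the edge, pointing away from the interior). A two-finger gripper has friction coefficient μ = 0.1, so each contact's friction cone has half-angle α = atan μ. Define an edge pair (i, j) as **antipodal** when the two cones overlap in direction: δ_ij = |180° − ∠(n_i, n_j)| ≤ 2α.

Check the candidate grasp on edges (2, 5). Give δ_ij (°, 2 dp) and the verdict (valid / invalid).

δ = 0.93°, valid

α = atan 0.1 = 5.71°;  2α = 11.42°
edge 2: e_2 = (-0.47, -1.44);  n_2 = (-0.9506, +0.3103)
edge 5: e_5 = (+1.23, +3.57);  n_5 = (+0.9455, -0.3257)
∠(n_2, n_5) = 179.07°
δ = |180° − 179.07°| = 0.93°
0.93° ≤ 2α = 11.42°  →  valid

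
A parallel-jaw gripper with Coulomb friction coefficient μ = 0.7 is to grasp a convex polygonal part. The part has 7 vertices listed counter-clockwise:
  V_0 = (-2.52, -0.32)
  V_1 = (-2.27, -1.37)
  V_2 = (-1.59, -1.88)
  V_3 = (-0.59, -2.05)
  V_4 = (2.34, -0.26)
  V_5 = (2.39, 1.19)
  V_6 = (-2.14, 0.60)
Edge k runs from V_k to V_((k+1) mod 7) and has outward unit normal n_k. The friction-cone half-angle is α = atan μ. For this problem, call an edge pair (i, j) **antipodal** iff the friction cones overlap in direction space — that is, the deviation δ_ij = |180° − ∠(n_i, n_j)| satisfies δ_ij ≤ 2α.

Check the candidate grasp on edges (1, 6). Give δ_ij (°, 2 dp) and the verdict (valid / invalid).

δ = 104.43°, invalid

α = atan 0.7 = 34.99°;  2α = 69.98°
edge 1: e_1 = (+0.68, -0.51);  n_1 = (-0.6000, -0.8000)
edge 6: e_6 = (-0.38, -0.92);  n_6 = (-0.9243, +0.3818)
∠(n_1, n_6) = 75.57°
δ = |180° − 75.57°| = 104.43°
104.43° > 2α = 69.98°  →  invalid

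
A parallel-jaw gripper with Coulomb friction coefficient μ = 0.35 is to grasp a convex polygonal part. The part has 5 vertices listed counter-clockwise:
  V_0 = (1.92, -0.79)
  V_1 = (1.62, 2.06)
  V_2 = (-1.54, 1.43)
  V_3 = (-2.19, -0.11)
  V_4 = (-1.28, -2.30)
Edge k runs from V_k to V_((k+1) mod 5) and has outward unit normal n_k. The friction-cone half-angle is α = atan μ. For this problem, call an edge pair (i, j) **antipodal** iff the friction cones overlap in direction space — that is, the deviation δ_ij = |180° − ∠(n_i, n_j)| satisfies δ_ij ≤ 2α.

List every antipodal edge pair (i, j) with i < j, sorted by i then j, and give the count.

α = atan 0.35 = 19.29°;  2α = 38.58°
n_0 = (+0.9945, +0.1047)
n_1 = (-0.1955, +0.9807)
n_2 = (-0.9213, +0.3889)
n_3 = (-0.9235, -0.3837)
n_4 = (+0.4267, -0.9044)
  (0,1): δ = 84.73°  ·
  (0,2): δ = 28.89°  ✓
  (0,3): δ = 16.56°  ✓
  (0,4): δ = 109.25°  ·
  (1,2): δ = 124.16°  ·
  (1,3): δ = 78.71°  ·
  (1,4): δ = 13.99°  ✓
  (2,3): δ = 134.55°  ·
  (2,4): δ = 41.86°  ·
  (3,4): δ = 87.30°  ·
antipodal pairs: 3

count = 3; pairs: (0,2), (0,3), (1,4)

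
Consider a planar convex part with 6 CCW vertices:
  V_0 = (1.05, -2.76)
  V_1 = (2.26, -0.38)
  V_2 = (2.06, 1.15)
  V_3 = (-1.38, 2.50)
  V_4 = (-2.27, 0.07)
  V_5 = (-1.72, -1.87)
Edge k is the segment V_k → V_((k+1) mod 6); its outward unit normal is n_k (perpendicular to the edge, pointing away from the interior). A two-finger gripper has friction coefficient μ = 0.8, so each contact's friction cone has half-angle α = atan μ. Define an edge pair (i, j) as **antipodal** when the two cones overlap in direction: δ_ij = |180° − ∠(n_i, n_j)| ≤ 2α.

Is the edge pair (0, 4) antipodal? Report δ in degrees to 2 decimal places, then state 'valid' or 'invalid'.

δ = 42.78°, valid

α = atan 0.8 = 38.66°;  2α = 77.32°
edge 0: e_0 = (+1.21, +2.38);  n_0 = (+0.8914, -0.4532)
edge 4: e_4 = (+0.55, -1.94);  n_4 = (-0.9621, -0.2728)
∠(n_0, n_4) = 137.22°
δ = |180° − 137.22°| = 42.78°
42.78° ≤ 2α = 77.32°  →  valid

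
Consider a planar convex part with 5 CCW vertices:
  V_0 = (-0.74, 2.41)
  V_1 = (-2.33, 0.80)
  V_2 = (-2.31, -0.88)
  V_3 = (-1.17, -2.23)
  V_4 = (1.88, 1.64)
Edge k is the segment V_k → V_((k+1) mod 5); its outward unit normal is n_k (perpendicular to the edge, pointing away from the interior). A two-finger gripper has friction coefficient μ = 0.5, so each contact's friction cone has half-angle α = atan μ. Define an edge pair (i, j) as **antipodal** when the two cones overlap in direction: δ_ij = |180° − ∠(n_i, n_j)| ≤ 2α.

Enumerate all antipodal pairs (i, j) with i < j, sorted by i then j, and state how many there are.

α = atan 0.5 = 26.57°;  2α = 53.13°
n_0 = (-0.7115, +0.7027)
n_1 = (-0.9999, -0.0119)
n_2 = (-0.7640, -0.6452)
n_3 = (+0.7854, -0.6190)
n_4 = (+0.2820, +0.9594)
  (0,1): δ = 134.68°  ·
  (0,2): δ = 95.18°  ·
  (0,3): δ = 6.40°  ✓
  (0,4): δ = 118.26°  ·
  (1,2): δ = 140.50°  ·
  (1,3): δ = 38.92°  ✓
  (1,4): δ = 72.94°  ·
  (2,3): δ = 78.42°  ·
  (2,4): δ = 33.44°  ✓
  (3,4): δ = 68.14°  ·
antipodal pairs: 3

count = 3; pairs: (0,3), (1,3), (2,4)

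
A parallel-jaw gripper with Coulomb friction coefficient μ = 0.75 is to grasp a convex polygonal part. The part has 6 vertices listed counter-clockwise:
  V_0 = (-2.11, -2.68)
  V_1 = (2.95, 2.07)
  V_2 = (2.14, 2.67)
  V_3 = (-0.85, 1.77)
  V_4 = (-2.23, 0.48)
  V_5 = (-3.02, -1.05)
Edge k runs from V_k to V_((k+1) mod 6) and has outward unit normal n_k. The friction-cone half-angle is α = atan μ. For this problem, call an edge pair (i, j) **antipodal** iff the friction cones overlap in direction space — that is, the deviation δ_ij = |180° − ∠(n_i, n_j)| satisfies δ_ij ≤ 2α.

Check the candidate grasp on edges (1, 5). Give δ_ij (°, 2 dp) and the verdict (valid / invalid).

δ = 24.30°, valid

α = atan 0.75 = 36.87°;  2α = 73.74°
edge 1: e_1 = (-0.81, +0.60);  n_1 = (+0.5952, +0.8036)
edge 5: e_5 = (+0.91, -1.63);  n_5 = (-0.8731, -0.4875)
∠(n_1, n_5) = 155.70°
δ = |180° − 155.70°| = 24.30°
24.30° ≤ 2α = 73.74°  →  valid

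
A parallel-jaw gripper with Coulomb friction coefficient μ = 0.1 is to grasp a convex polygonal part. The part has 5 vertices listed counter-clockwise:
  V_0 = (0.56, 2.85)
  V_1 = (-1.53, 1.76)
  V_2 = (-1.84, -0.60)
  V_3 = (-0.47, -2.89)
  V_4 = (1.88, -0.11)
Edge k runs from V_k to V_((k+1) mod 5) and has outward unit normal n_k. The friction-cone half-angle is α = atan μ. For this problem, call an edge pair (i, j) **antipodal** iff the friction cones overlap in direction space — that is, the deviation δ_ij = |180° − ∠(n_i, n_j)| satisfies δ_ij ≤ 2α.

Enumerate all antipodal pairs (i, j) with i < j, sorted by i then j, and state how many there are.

count = 1; pairs: (2,4)

α = atan 0.1 = 5.71°;  2α = 11.42°
n_0 = (-0.4624, +0.8867)
n_1 = (-0.9915, +0.1302)
n_2 = (-0.8582, -0.5134)
n_3 = (+0.7637, -0.6456)
n_4 = (+0.9133, +0.4073)
  (0,1): δ = 125.03°  ·
  (0,2): δ = 86.65°  ·
  (0,3): δ = 22.25°  ·
  (0,4): δ = 86.49°  ·
  (1,2): δ = 141.63°  ·
  (1,3): δ = 32.73°  ·
  (1,4): δ = 31.52°  ·
  (2,3): δ = 71.10°  ·
  (2,4): δ = 6.86°  ✓
  (3,4): δ = 115.76°  ·
antipodal pairs: 1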